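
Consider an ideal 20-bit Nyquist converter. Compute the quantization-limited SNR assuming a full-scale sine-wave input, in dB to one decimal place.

SNR ≈ 6.02·N + 1.76 dB = 6.02·20 + 1.76 = 122.16 dB.

122.2 dB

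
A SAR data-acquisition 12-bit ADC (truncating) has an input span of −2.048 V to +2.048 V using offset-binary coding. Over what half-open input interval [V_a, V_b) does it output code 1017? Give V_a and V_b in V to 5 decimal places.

LSB = 4.096/2^12 = 1.000 mV.
V_a = V_low + 1017·LSB = -1.031 V; V_b = V_low + 1018·LSB = -1.03 V.

[-1.03100 V, -1.03000 V)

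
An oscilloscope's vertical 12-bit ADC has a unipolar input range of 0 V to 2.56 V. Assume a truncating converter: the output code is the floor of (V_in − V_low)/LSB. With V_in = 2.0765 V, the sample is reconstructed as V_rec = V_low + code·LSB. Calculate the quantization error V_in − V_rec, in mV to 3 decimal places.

One LSB is 2.56 V / 4096 = 0.625 mV.
Scaled input = 3322.4000 LSBs, so code = 3322.
Code 3322 maps back to 0 + 3322×0.000625 V = 2.07625 V.
Error = 2.0765 − 2.07625 = 0.00025 V = 0.250 mV.

0.250 mV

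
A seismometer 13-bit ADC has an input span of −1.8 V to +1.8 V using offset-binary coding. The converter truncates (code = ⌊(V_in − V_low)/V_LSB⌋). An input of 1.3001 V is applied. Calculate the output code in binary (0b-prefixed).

code 0b1101110001110 (decimal 7054)

LSB = 3.6 V / 8192 = 439.45 µV.
Input sits at 7054.450 steps above V_low.
Floor → code 7054.
In binary (0b-prefixed): 0b1101110001110.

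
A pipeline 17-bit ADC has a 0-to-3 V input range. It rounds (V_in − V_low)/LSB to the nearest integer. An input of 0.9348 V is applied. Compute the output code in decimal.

code 40842

Full-scale span = 3 V; LSB = 3/2^17 = 22.89 µV.
Input sits at 40842.035 steps above V_low.
round(40842.035) = 40842.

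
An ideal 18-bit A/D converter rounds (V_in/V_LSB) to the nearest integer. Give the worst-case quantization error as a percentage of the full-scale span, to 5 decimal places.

Rounding → worst-case error = ½ LSB = V_FS/2^19, so 100/524288 = 0.000190735 % of full scale.

0.00019 %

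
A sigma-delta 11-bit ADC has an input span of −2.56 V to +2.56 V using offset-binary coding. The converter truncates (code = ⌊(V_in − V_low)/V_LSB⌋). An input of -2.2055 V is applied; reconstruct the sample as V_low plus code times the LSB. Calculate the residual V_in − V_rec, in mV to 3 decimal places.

2.000 mV

Step size: 5.12 V ÷ 2^11 = 2.500 mV.
(V_in − V_low)/LSB = (-2.2055 − (−2.56))/0.0025 = 141.8000 → code 141 (floor).
V_rec = (−2.56) + 141·0.0025 = -2.2075 V.
V_in − V_rec = 0.002 V = 2.000 mV.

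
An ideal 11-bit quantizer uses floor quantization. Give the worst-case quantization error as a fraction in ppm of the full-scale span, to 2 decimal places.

Truncating → worst-case error = 1 LSB = V_FS/2^11, so 1e+06/2048 = 488.281 ppm of full scale.

488.28 ppm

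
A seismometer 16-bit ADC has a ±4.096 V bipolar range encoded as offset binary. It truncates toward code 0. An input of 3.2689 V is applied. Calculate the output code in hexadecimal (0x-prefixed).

Full-scale span = 8.192 V; LSB = 8.192/2^16 = 125.00 µV.
Input sits at 58919.200 steps above V_low.
⌊·⌋(58919.200) = 58919.
In hexadecimal (0x-prefixed): 0xE627.

code 0xE627 (decimal 58919)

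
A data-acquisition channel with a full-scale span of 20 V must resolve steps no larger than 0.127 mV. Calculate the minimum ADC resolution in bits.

Number of steps required ≥ 20 V / 0.127 mV = 157480.31.
Need 2^N ≥ 157480.31; 2^17 = 131072, 2^18 = 262144.
Minimum N = 18.

18 bits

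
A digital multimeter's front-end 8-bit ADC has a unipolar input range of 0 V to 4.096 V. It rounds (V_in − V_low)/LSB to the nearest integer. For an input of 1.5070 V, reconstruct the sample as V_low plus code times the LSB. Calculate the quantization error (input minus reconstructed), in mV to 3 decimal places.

3.000 mV

One LSB is 4.096 V / 256 = 16.000 mV.
(1.5070 − 0)/0.016 = 94.1875; round gives code 94.
Code 94 maps back to 0 + 94×0.016 V = 1.504 V.
V_in − V_rec = 0.003 V = 3.000 mV.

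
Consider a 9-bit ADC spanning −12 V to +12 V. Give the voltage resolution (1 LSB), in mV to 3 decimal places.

Full-scale span = 24 V.
LSB = 24 / 2^9 = 24 / 512 = 0.046875 V = 46.875 mV.

46.875 mV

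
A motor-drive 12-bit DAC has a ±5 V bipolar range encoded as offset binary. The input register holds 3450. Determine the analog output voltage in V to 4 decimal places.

LSB = 10 V / 2^12 = 2.441 mV.
V_out = (−5) + 3450 × 0.00244141 V = 3.42285 V.

3.4229 V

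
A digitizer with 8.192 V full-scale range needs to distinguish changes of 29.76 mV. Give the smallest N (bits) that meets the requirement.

9 bits

Number of steps required ≥ 8.192 V / 29.76 mV = 275.27.
Need 2^N ≥ 275.27; 2^8 = 256, 2^9 = 512.
Minimum N = 9.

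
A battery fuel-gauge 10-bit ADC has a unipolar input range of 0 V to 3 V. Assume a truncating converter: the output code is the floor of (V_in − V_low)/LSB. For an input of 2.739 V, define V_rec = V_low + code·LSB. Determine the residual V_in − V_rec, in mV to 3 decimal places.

Step size: 3 V ÷ 2^10 = 2.930 mV.
(2.739 − 0)/0.00292969 = 934.9120; ⌊·⌋ gives code 934.
V_rec = 0 + 934·0.00292969 = 2.7363281 V.
Error = 2.739 − 2.7363281 = 0.00267188 V = 2.672 mV.

2.672 mV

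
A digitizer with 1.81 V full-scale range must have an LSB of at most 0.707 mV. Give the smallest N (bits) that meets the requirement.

12 bits

Number of steps required ≥ 1.81 V / 0.707 mV = 2560.11.
Need 2^N ≥ 2560.11; 2^11 = 2048, 2^12 = 4096.
Minimum N = 12.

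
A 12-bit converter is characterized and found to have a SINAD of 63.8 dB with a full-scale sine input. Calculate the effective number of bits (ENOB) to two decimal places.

ENOB = (SINAD − 1.76) / 6.02 = (63.8 − 1.76)/6.02 = 10.306.

10.31 bits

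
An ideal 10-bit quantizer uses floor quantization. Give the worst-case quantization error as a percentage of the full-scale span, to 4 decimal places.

Truncating → worst-case error = 1 LSB = V_FS/2^10, so 100/1024 = 0.0976562 % of full scale.

0.0977 %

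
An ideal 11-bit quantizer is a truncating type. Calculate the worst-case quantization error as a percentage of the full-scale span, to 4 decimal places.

0.0488 %

Truncating → worst-case error = 1 LSB = V_FS/2^11, so 100/2048 = 0.0488281 % of full scale.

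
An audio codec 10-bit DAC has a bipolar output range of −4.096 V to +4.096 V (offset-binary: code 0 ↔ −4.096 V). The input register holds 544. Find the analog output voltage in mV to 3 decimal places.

LSB = 8.192 V / 2^10 = 8.000 mV.
V_out = (−4.096) + 544 × 0.008 V = 0.256 V.
= 256.000 mV.

256.000 mV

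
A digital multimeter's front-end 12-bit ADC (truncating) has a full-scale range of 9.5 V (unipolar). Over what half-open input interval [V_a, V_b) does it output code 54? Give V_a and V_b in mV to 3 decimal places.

LSB = 9.5/2^12 = 2.319 mV.
V_a = V_low + 54·LSB = 0.125244 V; V_b = V_low + 55·LSB = 0.127563 V.

[125.244 mV, 127.563 mV)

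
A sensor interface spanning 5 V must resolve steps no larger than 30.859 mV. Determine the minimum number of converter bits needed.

8 bits

Number of steps required ≥ 5 V / 30.859 mV = 162.03.
Need 2^N ≥ 162.03; 2^7 = 128, 2^8 = 256.
Minimum N = 8.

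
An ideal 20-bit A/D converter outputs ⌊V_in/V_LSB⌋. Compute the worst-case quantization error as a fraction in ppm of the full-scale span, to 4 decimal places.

Truncating → worst-case error = 1 LSB = V_FS/2^20, so 1e+06/1048576 = 0.953674 ppm of full scale.

0.9537 ppm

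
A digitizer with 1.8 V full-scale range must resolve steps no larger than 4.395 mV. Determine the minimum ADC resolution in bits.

9 bits

Number of steps required ≥ 1.8 V / 4.395 mV = 409.56.
Need 2^N ≥ 409.56; 2^8 = 256, 2^9 = 512.
Minimum N = 9.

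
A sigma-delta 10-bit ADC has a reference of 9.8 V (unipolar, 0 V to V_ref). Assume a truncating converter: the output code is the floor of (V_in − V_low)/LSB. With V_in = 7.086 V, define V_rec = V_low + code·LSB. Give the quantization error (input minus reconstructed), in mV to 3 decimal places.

3.969 mV

Step size: 9.8 V ÷ 2^10 = 9.570 mV.
(V_in − V_low)/LSB = (7.086 − 0)/0.00957031 = 740.4147 → code 740 (floor).
Reconstructed: 7.0820312 V.
V_in − V_rec = 0.00396875 V = 3.969 mV.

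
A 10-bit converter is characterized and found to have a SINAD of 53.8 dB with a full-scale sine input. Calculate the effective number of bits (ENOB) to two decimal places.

ENOB = (SINAD − 1.76) / 6.02 = (53.8 − 1.76)/6.02 = 8.645.

8.64 bits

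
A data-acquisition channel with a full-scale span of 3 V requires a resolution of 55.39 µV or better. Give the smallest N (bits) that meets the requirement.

Number of steps required ≥ 3 V / 55.39 µV = 54161.40.
Need 2^N ≥ 54161.40; 2^15 = 32768, 2^16 = 65536.
Minimum N = 16.

16 bits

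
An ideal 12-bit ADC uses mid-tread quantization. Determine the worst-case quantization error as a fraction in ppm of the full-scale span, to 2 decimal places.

Rounding → worst-case error = ½ LSB = V_FS/2^13, so 1e+06/8192 = 122.07 ppm of full scale.

122.07 ppm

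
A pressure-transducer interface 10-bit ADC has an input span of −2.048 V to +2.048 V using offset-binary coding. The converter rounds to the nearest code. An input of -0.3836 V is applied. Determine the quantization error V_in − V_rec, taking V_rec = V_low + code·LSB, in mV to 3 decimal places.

Step size: 4.096 V ÷ 2^10 = 4.000 mV.
(V_in − V_low)/LSB = (-0.3836 − (−2.048))/0.004 = 416.1000 → code 416 (round).
V_rec = (−2.048) + 416·0.004 = -0.384 V.
Difference: 0.0004 V → 0.400 mV.

0.400 mV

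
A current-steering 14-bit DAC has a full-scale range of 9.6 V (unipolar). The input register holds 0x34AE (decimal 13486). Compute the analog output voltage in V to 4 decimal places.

LSB = 9.6 V / 2^14 = 0.586 mV.
Code 0x34AE = 13486 decimal.
V_out = 0 + 13486 × 0.000585937 V = 7.90195 V.

7.9020 V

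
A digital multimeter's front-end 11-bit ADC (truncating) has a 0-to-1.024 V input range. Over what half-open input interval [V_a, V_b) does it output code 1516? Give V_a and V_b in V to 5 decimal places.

[0.75800 V, 0.75850 V)

LSB = 1.024/2^11 = 0.500 mV.
V_a = V_low + 1516·LSB = 0.758 V; V_b = V_low + 1517·LSB = 0.7585 V.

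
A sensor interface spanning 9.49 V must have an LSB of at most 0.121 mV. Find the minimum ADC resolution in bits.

17 bits

Number of steps required ≥ 9.49 V / 0.121 mV = 78429.75.
Need 2^N ≥ 78429.75; 2^16 = 65536, 2^17 = 131072.
Minimum N = 17.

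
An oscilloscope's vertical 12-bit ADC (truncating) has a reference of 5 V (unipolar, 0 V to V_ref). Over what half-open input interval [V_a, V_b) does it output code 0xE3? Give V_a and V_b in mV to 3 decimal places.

[277.100 mV, 278.320 mV)

LSB = 5/2^12 = 1.221 mV.
Code 0xE3 = 227 decimal.
V_a = V_low + 227·LSB = 0.2771 V; V_b = V_low + 228·LSB = 0.27832 V.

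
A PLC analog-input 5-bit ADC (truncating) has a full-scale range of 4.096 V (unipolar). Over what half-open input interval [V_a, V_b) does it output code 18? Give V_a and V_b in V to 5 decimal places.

LSB = 4.096/2^5 = 128.000 mV.
V_a = V_low + 18·LSB = 2.304 V; V_b = V_low + 19·LSB = 2.432 V.

[2.30400 V, 2.43200 V)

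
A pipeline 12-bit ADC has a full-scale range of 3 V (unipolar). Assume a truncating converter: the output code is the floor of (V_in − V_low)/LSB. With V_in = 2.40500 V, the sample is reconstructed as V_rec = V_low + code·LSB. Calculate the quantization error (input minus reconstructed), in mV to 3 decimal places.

One LSB is 3 V / 4096 = 0.732 mV.
(2.40500 − 0)/0.000732422 = 3283.6267; ⌊·⌋ gives code 3283.
Code 3283 maps back to 0 + 3283×0.000732422 V = 2.404541 V.
V_in − V_rec = 0.000458984 V = 0.459 mV.

0.459 mV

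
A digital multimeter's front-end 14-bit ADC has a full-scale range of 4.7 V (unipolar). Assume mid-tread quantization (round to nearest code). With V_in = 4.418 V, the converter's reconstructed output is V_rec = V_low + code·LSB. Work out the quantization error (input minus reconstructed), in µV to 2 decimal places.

One LSB is 4.7 V / 16384 = 286.87 µV.
(V_in − V_low)/LSB = (4.418 − 0)/0.000286865 = 15400.9600 → code 15401 (round).
Code 15401 maps back to 0 + 15401×0.000286865 V = 4.4180115 V.
Difference: -1.14746e-05 V → -11.47 µV.

-11.47 µV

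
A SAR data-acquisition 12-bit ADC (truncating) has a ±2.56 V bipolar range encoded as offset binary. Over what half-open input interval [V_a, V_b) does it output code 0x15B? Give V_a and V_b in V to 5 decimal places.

[-2.12625 V, -2.12500 V)

LSB = 5.12/2^12 = 1.250 mV.
Code 0x15B = 347 decimal.
V_a = V_low + 347·LSB = -2.12625 V; V_b = V_low + 348·LSB = -2.125 V.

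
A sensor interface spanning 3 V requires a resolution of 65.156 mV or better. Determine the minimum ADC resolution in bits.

Number of steps required ≥ 3 V / 65.156 mV = 46.04.
Need 2^N ≥ 46.04; 2^5 = 32, 2^6 = 64.
Minimum N = 6.

6 bits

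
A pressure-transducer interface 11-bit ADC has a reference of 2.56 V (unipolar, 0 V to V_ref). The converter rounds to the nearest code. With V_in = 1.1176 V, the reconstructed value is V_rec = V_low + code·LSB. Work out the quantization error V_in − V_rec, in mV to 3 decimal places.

0.100 mV

LSB = 2.56/2^11 = 1.250 mV.
(V_in − V_low)/LSB = (1.1176 − 0)/0.00125 = 894.0800 → code 894 (round).
Reconstructed: 1.1175 V.
V_in − V_rec = 0.0001 V = 0.100 mV.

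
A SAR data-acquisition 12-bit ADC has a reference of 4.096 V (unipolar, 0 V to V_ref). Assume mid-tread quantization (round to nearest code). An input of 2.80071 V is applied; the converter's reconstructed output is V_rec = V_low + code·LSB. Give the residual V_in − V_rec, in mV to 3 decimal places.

-0.290 mV

Step size: 4.096 V ÷ 2^12 = 1.000 mV.
(V_in − V_low)/LSB = (2.80071 − 0)/0.001 = 2800.7100 → code 2801 (round).
Code 2801 maps back to 0 + 2801×0.001 V = 2.801 V.
V_in − V_rec = -0.00029 V = -0.290 mV.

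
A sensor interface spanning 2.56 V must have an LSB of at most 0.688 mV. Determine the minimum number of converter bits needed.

12 bits

Number of steps required ≥ 2.56 V / 0.688 mV = 3720.93.
Need 2^N ≥ 3720.93; 2^11 = 2048, 2^12 = 4096.
Minimum N = 12.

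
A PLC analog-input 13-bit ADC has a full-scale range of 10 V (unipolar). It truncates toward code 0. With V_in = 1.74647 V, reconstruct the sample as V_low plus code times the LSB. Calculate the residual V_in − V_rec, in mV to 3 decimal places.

0.865 mV

One LSB is 10 V / 8192 = 1.221 mV.
Scaled input = 1430.7082 LSBs, so code = 1430.
V_rec = 0 + 1430·0.0012207 = 1.7456055 V.
V_in − V_rec = 0.000864531 V = 0.865 mV.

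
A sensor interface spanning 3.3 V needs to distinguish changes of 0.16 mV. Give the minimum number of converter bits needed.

15 bits

Number of steps required ≥ 3.3 V / 0.16 mV = 20625.00.
Need 2^N ≥ 20625.00; 2^14 = 16384, 2^15 = 32768.
Minimum N = 15.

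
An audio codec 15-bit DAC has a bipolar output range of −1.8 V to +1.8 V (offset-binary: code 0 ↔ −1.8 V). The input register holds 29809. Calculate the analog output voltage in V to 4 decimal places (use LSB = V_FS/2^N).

LSB = 3.6 V / 2^15 = 109.86 µV.
V_out = (−1.8) + 29809 × 0.000109863 V = 1.47491 V.

1.4749 V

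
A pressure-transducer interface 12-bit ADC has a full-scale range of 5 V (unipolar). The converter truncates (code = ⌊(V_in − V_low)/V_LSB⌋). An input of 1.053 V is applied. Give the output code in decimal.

With 4096 levels over 5 V, one step is 1.221 mV.
Input sits at 862.618 steps above V_low.
⌊·⌋(862.618) = 862.

code 862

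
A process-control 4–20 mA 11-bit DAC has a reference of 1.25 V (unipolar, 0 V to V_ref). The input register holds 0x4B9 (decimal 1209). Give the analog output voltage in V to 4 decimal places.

0.7379 V

LSB = 1.25 V / 2^11 = 0.610 mV.
Code 0x4B9 = 1209 decimal.
V_out = 0 + 1209 × 0.000610352 V = 0.737915 V.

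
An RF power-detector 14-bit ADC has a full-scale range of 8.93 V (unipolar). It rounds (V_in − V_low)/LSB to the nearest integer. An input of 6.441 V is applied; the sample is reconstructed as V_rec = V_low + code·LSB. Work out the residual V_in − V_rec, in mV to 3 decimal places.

0.216 mV

LSB = 8.93/2^14 = 0.545 mV.
Scaled input = 11817.3957 LSBs, so code = 11817.
Code 11817 maps back to 0 + 11817×0.000545044 V = 6.4407843 V.
V_in − V_rec = 0.000215698 V = 0.216 mV.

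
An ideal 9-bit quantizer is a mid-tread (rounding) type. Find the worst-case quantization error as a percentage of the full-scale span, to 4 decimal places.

Rounding → worst-case error = ½ LSB = V_FS/2^10, so 100/1024 = 0.0976562 % of full scale.

0.0977 %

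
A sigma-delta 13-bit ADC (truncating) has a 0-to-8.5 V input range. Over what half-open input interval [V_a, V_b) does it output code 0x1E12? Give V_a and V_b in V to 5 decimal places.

LSB = 8.5/2^13 = 1.038 mV.
Code 0x1E12 = 7698 decimal.
V_a = V_low + 7698·LSB = 7.98743 V; V_b = V_low + 7699·LSB = 7.98846 V.

[7.98743 V, 7.98846 V)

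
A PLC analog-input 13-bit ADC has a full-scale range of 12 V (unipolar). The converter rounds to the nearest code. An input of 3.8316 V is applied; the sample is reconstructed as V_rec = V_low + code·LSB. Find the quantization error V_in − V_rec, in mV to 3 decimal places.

-0.431 mV

LSB = 12/2^13 = 1.465 mV.
(3.8316 − 0)/0.00146484 = 2615.7056; round gives code 2616.
Code 2616 maps back to 0 + 2616×0.00146484 V = 3.8320312 V.
Difference: -0.00043125 V → -0.431 mV.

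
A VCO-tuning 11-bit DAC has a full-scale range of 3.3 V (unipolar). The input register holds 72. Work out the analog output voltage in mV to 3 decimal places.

116.016 mV

LSB = 3.3 V / 2^11 = 1.611 mV.
V_out = 0 + 72 × 0.00161133 V = 0.116016 V.
= 116.016 mV.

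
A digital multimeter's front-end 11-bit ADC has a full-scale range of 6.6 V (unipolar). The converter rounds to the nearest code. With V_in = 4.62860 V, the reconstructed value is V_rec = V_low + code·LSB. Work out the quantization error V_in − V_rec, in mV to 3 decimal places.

LSB = 6.6/2^11 = 3.223 mV.
(V_in − V_low)/LSB = (4.62860 − 0)/0.00322266 = 1436.2686 → code 1436 (round).
V_rec = 0 + 1436·0.00322266 = 4.6277344 V.
Error = 4.62860 − 4.6277344 = 0.000865625 V = 0.866 mV.

0.866 mV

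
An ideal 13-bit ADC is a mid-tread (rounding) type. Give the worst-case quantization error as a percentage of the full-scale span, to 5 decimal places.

Rounding → worst-case error = ½ LSB = V_FS/2^14, so 100/16384 = 0.00610352 % of full scale.

0.00610 %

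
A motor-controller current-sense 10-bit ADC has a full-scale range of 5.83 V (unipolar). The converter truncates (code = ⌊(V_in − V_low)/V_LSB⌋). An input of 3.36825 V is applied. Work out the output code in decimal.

Full-scale span = 5.83 V; LSB = 5.83/2^10 = 5.693 mV.
Input sits at 591.610 steps above V_low.
So the output code is 591.

code 591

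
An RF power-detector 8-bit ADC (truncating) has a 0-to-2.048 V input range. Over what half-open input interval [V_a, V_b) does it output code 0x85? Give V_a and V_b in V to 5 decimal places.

[1.06400 V, 1.07200 V)

LSB = 2.048/2^8 = 8.000 mV.
Code 0x85 = 133 decimal.
V_a = V_low + 133·LSB = 1.064 V; V_b = V_low + 134·LSB = 1.072 V.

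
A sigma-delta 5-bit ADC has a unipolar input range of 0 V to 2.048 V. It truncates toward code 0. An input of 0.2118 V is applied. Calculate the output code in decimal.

code 3

Full-scale span = 2.048 V; LSB = 2.048/2^5 = 64.000 mV.
(0.2118 − 0) / 0.064 = 3.309 LSBs.
⌊·⌋(3.309) = 3.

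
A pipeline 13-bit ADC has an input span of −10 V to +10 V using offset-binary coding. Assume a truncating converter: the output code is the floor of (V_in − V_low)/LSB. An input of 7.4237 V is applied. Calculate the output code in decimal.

LSB = 20 V / 8192 = 2.441 mV.
(7.4237 − (−10)) / 0.00244141 = 7136.748 LSBs.
⌊·⌋(7136.748) = 7136.

code 7136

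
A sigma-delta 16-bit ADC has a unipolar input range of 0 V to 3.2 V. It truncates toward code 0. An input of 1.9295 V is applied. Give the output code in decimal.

With 65536 levels over 3.2 V, one step is 48.83 µV.
(V_in − V_low)/LSB = (1.9295 − 0) / 4.88281e-05 = 39516.160.
Floor → code 39516.

code 39516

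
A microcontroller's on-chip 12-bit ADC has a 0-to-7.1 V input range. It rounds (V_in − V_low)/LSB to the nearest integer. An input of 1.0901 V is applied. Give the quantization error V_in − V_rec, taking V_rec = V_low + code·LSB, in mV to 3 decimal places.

-0.208 mV

One LSB is 7.1 V / 4096 = 1.733 mV.
Scaled input = 628.8802 LSBs, so code = 629.
V_rec = 0 + 629·0.0017334 = 1.0903076 V.
Error = 1.0901 − 1.0903076 = -0.000207617 V = -0.208 mV.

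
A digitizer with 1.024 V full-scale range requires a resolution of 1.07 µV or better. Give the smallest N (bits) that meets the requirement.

20 bits

Number of steps required ≥ 1.024 V / 1.07 µV = 957009.35.
Need 2^N ≥ 957009.35; 2^19 = 524288, 2^20 = 1048576.
Minimum N = 20.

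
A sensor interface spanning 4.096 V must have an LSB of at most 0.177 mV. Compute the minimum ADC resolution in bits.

Number of steps required ≥ 4.096 V / 0.177 mV = 23141.24.
Need 2^N ≥ 23141.24; 2^14 = 16384, 2^15 = 32768.
Minimum N = 15.

15 bits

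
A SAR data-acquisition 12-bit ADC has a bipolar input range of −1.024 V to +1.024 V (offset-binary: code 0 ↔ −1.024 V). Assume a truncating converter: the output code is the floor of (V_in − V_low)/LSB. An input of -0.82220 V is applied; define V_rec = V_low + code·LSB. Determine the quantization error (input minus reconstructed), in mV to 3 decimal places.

One LSB is 2.048 V / 4096 = 0.500 mV.
Scaled input = 403.6000 LSBs, so code = 403.
Code 403 maps back to (−1.024) + 403×0.0005 V = -0.8225 V.
Error = -0.82220 − (−0.8225) = 0.0003 V = 0.300 mV.

0.300 mV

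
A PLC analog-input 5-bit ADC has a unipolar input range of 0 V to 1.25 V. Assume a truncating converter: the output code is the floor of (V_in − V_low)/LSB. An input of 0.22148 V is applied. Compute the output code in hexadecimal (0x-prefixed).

Full-scale span = 1.25 V; LSB = 1.25/2^5 = 39.062 mV.
(0.22148 − 0) / 0.0390625 = 5.670 LSBs.
⌊·⌋(5.670) = 5.
In hexadecimal (0x-prefixed): 0x5.

code 0x5 (decimal 5)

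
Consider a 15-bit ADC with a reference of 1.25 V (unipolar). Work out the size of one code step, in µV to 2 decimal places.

Full-scale span = 1.25 V.
LSB = 1.25 / 2^15 = 1.25 / 32768 = 3.8147e-05 V = 38.15 µV.

38.15 µV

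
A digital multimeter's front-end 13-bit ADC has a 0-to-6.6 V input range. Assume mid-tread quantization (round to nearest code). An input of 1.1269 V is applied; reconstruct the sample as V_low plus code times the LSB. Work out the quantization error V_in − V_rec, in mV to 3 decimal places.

-0.224 mV

One LSB is 6.6 V / 8192 = 0.806 mV.
(V_in − V_low)/LSB = (1.1269 − 0)/0.000805664 = 1398.7219 → code 1399 (round).
Reconstructed: 1.127124 V.
V_in − V_rec = -0.000224023 V = -0.224 mV.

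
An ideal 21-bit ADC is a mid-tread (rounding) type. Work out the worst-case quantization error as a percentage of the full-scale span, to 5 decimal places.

Rounding → worst-case error = ½ LSB = V_FS/2^22, so 100/4194304 = 2.38419e-05 % of full scale.

0.00002 %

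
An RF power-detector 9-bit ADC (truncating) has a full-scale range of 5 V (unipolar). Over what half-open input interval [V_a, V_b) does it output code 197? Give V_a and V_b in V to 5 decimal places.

[1.92383 V, 1.93359 V)

LSB = 5/2^9 = 9.766 mV.
V_a = V_low + 197·LSB = 1.92383 V; V_b = V_low + 198·LSB = 1.93359 V.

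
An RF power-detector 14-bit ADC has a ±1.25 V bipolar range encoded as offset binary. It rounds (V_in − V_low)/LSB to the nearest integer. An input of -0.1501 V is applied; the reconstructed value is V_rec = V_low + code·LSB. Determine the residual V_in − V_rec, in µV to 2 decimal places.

46.48 µV

LSB = 2.5/2^14 = 152.59 µV.
Scaled input = 7208.3046 LSBs, so code = 7208.
Code 7208 maps back to (−1.25) + 7208×0.000152588 V = -0.15014648 V.
Difference: 4.64844e-05 V → 46.48 µV.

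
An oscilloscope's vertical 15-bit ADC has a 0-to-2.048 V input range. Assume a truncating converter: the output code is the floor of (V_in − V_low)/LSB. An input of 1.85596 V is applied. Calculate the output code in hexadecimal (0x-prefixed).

Full-scale span = 2.048 V; LSB = 2.048/2^15 = 62.50 µV.
Input sits at 29695.360 steps above V_low.
So the output code is 29695.
In hexadecimal (0x-prefixed): 0x73FF.

code 0x73FF (decimal 29695)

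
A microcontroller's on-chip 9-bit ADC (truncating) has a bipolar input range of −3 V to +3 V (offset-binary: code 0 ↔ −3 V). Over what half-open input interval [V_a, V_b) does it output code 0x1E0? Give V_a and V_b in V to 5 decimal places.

LSB = 6/2^9 = 11.719 mV.
Code 0x1E0 = 480 decimal.
V_a = V_low + 480·LSB = 2.625 V; V_b = V_low + 481·LSB = 2.63672 V.

[2.62500 V, 2.63672 V)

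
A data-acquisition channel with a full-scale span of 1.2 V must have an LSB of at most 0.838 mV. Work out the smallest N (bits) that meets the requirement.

Number of steps required ≥ 1.2 V / 0.838 mV = 1431.98.
Need 2^N ≥ 1431.98; 2^10 = 1024, 2^11 = 2048.
Minimum N = 11.

11 bits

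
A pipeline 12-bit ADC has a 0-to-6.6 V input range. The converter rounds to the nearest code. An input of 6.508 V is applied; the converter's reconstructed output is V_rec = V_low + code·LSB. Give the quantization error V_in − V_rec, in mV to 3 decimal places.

-0.154 mV

Step size: 6.6 V ÷ 2^12 = 1.611 mV.
(6.508 − 0)/0.00161133 = 4038.9042; round gives code 4039.
Reconstructed: 6.5081543 V.
V_in − V_rec = -0.000154297 V = -0.154 mV.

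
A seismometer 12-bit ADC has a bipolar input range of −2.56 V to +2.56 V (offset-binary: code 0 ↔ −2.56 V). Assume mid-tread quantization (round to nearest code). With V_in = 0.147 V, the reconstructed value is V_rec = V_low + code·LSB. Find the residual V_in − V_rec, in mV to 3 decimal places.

LSB = 5.12/2^12 = 1.250 mV.
Scaled input = 2165.6000 LSBs, so code = 2166.
V_rec = (−2.56) + 2166·0.00125 = 0.1475 V.
Error = 0.147 − 0.1475 = -0.0005 V = -0.500 mV.

-0.500 mV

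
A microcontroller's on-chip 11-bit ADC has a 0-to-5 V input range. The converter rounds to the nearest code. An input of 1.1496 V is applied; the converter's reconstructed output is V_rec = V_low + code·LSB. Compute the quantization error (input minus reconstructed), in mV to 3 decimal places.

One LSB is 5 V / 2048 = 2.441 mV.
(1.1496 − 0)/0.00244141 = 470.8762; round gives code 471.
Code 471 maps back to 0 + 471×0.00244141 V = 1.1499023 V.
Error = 1.1496 − 1.1499023 = -0.000302344 V = -0.302 mV.

-0.302 mV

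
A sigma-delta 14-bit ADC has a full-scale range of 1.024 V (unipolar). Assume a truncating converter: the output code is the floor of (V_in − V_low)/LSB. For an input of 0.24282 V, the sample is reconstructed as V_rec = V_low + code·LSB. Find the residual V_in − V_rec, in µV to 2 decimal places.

Step size: 1.024 V ÷ 2^14 = 62.50 µV.
(V_in − V_low)/LSB = (0.24282 − 0)/6.25e-05 = 3885.1200 → code 3885 (floor).
Code 3885 maps back to 0 + 3885×6.25e-05 V = 0.2428125 V.
V_in − V_rec = 7.5e-06 V = 7.50 µV.

7.50 µV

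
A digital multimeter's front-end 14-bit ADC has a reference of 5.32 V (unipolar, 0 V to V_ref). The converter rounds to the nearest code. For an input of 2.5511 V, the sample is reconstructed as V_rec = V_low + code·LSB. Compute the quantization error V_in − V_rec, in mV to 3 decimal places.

-0.123 mV

One LSB is 5.32 V / 16384 = 324.71 µV.
Scaled input = 7856.6208 LSBs, so code = 7857.
Reconstructed: 2.5512231 V.
V_in − V_rec = -0.000123145 V = -0.123 mV.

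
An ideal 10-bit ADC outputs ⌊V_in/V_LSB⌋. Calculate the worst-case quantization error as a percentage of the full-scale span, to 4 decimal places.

0.0977 %

Truncating → worst-case error = 1 LSB = V_FS/2^10, so 100/1024 = 0.0976562 % of full scale.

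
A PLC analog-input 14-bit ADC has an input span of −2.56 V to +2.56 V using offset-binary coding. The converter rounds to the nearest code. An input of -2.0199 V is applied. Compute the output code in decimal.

With 16384 levels over 5.12 V, one step is 312.50 µV.
(-2.0199 − (−2.56)) / 0.0003125 = 1728.320 LSBs.
So the output code is 1728.

code 1728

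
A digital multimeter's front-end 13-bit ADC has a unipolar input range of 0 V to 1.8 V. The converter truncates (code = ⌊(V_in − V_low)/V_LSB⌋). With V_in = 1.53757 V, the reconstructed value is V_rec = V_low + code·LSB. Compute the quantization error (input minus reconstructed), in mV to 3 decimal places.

Step size: 1.8 V ÷ 2^13 = 219.73 µV.
(V_in − V_low)/LSB = (1.53757 − 0)/0.000219727 = 6997.6519 → code 6997 (floor).
Reconstructed: 1.5374268 V.
V_in − V_rec = 0.000143242 V = 0.143 mV.

0.143 mV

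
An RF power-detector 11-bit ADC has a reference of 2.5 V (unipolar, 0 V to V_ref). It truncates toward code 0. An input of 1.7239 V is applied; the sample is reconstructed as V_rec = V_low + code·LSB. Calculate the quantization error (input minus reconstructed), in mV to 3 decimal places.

0.267 mV

LSB = 2.5/2^11 = 1.221 mV.
(1.7239 − 0)/0.0012207 = 1412.2189; ⌊·⌋ gives code 1412.
Code 1412 maps back to 0 + 1412×0.0012207 V = 1.7236328 V.
V_in − V_rec = 0.000267188 V = 0.267 mV.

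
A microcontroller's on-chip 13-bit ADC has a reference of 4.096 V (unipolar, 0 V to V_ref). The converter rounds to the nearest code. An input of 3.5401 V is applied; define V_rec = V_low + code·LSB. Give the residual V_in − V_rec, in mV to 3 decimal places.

LSB = 4.096/2^13 = 0.500 mV.
(3.5401 − 0)/0.0005 = 7080.2000; round gives code 7080.
Code 7080 maps back to 0 + 7080×0.0005 V = 3.54 V.
V_in − V_rec = 0.0001 V = 0.100 mV.

0.100 mV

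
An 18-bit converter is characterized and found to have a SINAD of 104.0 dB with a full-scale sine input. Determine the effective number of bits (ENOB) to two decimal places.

16.98 bits

ENOB = (SINAD − 1.76) / 6.02 = (104.0 − 1.76)/6.02 = 16.983.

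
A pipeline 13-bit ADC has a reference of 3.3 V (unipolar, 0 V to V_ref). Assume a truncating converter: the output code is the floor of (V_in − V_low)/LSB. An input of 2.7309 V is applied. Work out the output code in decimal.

With 8192 levels over 3.3 V, one step is 402.83 µV.
(V_in − V_low)/LSB = (2.7309 − 0) / 0.000402832 = 6779.252.
Floor → code 6779.

code 6779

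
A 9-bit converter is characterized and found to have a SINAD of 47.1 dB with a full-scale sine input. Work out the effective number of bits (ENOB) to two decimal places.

ENOB = (SINAD − 1.76) / 6.02 = (47.1 − 1.76)/6.02 = 7.532.

7.53 bits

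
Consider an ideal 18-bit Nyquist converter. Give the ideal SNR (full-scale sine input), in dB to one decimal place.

110.1 dB

SNR ≈ 6.02·N + 1.76 dB = 6.02·18 + 1.76 = 110.12 dB.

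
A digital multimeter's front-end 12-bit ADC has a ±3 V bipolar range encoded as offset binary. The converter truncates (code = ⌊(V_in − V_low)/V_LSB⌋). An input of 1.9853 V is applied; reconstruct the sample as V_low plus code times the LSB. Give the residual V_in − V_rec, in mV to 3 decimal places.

LSB = 6/2^12 = 1.465 mV.
(V_in − V_low)/LSB = (1.9853 − (−3))/0.00146484 = 3403.2981 → code 3403 (floor).
Code 3403 maps back to (−3) + 3403×0.00146484 V = 1.9848633 V.
Difference: 0.000436719 V → 0.437 mV.

0.437 mV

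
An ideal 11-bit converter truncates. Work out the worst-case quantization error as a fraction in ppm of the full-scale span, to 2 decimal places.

Truncating → worst-case error = 1 LSB = V_FS/2^11, so 1e+06/2048 = 488.281 ppm of full scale.

488.28 ppm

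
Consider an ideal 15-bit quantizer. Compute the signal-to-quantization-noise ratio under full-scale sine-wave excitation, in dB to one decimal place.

92.1 dB

SNR ≈ 6.02·N + 1.76 dB = 6.02·15 + 1.76 = 92.06 dB.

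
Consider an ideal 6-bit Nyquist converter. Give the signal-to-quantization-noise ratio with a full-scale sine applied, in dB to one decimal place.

SNR ≈ 6.02·N + 1.76 dB = 6.02·6 + 1.76 = 37.88 dB.

37.9 dB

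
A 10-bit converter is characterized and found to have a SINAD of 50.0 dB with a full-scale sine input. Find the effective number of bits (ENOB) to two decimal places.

ENOB = (SINAD − 1.76) / 6.02 = (50.0 − 1.76)/6.02 = 8.013.

8.01 bits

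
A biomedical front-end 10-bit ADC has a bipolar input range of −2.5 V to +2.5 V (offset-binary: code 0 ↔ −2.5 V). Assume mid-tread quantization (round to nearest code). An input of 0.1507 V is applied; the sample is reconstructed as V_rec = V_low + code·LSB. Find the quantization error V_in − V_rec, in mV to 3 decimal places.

-0.667 mV

One LSB is 5 V / 1024 = 4.883 mV.
(V_in − V_low)/LSB = (0.1507 − (−2.5))/0.00488281 = 542.8634 → code 543 (round).
Reconstructed: 0.15136719 V.
V_in − V_rec = -0.000667188 V = -0.667 mV.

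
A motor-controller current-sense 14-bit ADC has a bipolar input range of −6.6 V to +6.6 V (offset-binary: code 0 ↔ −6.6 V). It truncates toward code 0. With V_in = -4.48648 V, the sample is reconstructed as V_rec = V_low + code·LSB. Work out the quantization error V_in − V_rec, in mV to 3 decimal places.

One LSB is 13.2 V / 16384 = 0.806 mV.
(V_in − V_low)/LSB = (-4.48648 − (−6.6))/0.000805664 = 2623.3266 → code 2623 (floor).
Reconstructed: -4.4867432 V.
Error = -4.48648 − (−4.4867432) = 0.000263164 V = 0.263 mV.

0.263 mV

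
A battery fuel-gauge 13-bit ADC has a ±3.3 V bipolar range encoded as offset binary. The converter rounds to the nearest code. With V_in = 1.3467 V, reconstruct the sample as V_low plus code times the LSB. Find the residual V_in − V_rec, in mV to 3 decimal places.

-0.370 mV

LSB = 6.6/2^13 = 0.806 mV.
(1.3467 − (−3.3))/0.000805664 = 5767.5404; round gives code 5768.
Code 5768 maps back to (−3.3) + 5768×0.000805664 V = 1.3470703 V.
Difference: -0.000370312 V → -0.370 mV.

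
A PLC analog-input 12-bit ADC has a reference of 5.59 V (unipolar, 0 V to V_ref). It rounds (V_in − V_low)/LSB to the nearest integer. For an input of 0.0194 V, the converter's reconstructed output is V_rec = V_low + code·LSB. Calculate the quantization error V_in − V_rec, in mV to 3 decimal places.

One LSB is 5.59 V / 4096 = 1.365 mV.
(V_in − V_low)/LSB = (0.0194 − 0)/0.00136475 = 14.2151 → code 14 (round).
Reconstructed: 0.019106445 V.
Error = 0.0194 − 0.019106445 = 0.000293555 V = 0.294 mV.

0.294 mV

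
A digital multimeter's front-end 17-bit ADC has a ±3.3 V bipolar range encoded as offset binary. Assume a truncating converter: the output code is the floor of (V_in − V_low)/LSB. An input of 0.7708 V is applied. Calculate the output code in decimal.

Full-scale span = 6.6 V; LSB = 6.6/2^17 = 50.35 µV.
Input sits at 80843.621 steps above V_low.
So the output code is 80843.

code 80843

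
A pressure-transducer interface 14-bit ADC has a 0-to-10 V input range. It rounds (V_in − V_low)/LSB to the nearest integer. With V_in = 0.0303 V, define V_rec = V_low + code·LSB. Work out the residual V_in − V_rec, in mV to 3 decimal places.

One LSB is 10 V / 16384 = 0.610 mV.
(V_in − V_low)/LSB = (0.0303 − 0)/0.000610352 = 49.6435 → code 50 (round).
V_rec = 0 + 50·0.000610352 = 0.030517578 V.
Error = 0.0303 − 0.030517578 = -0.000217578 V = -0.218 mV.

-0.218 mV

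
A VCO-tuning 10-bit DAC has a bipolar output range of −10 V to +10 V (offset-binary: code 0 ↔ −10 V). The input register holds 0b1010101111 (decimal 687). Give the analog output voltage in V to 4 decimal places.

3.4180 V

LSB = 20 V / 2^10 = 19.531 mV.
Code 0b1010101111 = 687 decimal.
V_out = (−10) + 687 × 0.0195312 V = 3.41797 V.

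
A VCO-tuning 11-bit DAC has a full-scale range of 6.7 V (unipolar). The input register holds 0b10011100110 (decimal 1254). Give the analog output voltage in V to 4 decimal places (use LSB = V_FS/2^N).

LSB = 6.7 V / 2^11 = 3.271 mV.
Code 0b10011100110 = 1254 decimal.
V_out = 0 + 1254 × 0.00327148 V = 4.10244 V.

4.1024 V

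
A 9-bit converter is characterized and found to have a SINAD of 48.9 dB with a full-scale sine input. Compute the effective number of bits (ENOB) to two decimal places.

ENOB = (SINAD − 1.76) / 6.02 = (48.9 − 1.76)/6.02 = 7.831.

7.83 bits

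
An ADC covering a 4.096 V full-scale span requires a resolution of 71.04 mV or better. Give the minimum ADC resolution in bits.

Number of steps required ≥ 4.096 V / 71.04 mV = 57.66.
Need 2^N ≥ 57.66; 2^5 = 32, 2^6 = 64.
Minimum N = 6.

6 bits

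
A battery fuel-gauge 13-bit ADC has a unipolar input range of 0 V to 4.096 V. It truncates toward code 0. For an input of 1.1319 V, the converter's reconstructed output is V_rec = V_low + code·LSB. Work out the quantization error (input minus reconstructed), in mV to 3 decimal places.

0.400 mV

LSB = 4.096/2^13 = 0.500 mV.
(1.1319 − 0)/0.0005 = 2263.8000; ⌊·⌋ gives code 2263.
V_rec = 0 + 2263·0.0005 = 1.1315 V.
Difference: 0.0004 V → 0.400 mV.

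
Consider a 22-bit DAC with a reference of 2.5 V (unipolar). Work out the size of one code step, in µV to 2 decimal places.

0.60 µV

Full-scale span = 2.5 V.
LSB = 2.5 / 2^22 = 2.5 / 4194304 = 5.96046e-07 V = 0.60 µV.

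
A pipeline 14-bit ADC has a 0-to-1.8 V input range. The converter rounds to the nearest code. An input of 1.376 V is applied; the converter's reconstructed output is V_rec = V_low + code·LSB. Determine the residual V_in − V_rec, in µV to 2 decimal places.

-37.60 µV

One LSB is 1.8 V / 16384 = 109.86 µV.
(1.376 − 0)/0.000109863 = 12524.6578; round gives code 12525.
V_rec = 0 + 12525·0.000109863 = 1.3760376 V.
V_in − V_rec = -3.75977e-05 V = -37.60 µV.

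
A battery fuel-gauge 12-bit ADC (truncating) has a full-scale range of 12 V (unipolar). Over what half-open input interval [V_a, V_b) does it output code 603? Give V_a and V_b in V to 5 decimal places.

LSB = 12/2^12 = 2.930 mV.
V_a = V_low + 603·LSB = 1.7666 V; V_b = V_low + 604·LSB = 1.76953 V.

[1.76660 V, 1.76953 V)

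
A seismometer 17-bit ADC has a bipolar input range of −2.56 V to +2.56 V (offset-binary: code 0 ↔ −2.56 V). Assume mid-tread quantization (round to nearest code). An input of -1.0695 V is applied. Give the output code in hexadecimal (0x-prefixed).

code 0x950D (decimal 38157)

With 131072 levels over 5.12 V, one step is 39.06 µV.
(-1.0695 − (−2.56)) / 3.90625e-05 = 38156.800 LSBs.
So the output code is 38157.
In hexadecimal (0x-prefixed): 0x950D.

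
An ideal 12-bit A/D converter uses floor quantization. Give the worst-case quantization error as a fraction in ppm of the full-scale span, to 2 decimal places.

Truncating → worst-case error = 1 LSB = V_FS/2^12, so 1e+06/4096 = 244.141 ppm of full scale.

244.14 ppm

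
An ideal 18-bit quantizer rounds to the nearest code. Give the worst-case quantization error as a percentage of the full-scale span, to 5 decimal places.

0.00019 %

Rounding → worst-case error = ½ LSB = V_FS/2^19, so 100/524288 = 0.000190735 % of full scale.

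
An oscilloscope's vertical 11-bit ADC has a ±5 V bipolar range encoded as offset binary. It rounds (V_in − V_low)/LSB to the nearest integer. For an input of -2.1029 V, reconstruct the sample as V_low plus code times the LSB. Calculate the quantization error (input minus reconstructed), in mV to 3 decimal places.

1.592 mV

LSB = 10/2^11 = 4.883 mV.
(-2.1029 − (−5))/0.00488281 = 593.3261; round gives code 593.
V_rec = (−5) + 593·0.00488281 = -2.1044922 V.
V_in − V_rec = 0.00159219 V = 1.592 mV.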